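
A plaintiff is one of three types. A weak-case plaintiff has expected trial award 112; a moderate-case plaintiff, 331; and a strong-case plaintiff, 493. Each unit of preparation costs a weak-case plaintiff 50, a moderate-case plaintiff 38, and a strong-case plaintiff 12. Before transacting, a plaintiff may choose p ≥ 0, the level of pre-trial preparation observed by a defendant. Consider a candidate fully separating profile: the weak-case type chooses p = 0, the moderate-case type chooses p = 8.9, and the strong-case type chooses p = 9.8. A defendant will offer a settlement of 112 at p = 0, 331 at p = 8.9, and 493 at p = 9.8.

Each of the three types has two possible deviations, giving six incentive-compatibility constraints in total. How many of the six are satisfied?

Moderate-case (own payoff 331 − 38×8.9 = -7.2): to p=0 gives 112 → profitable ✗; to p=9.8 gives 493 − 38×9.8 = 120.6 → profitable ✗.
Strong-case (own payoff 493 − 12×9.8 = 375.4): to p=0 gives 112 → no gain ✓; to p=8.9 gives 331 − 12×8.9 = 224.2 → no gain ✓.
Weak-case (own payoff 112): to p=8.9 gives 331 − 50×8.9 = -114 → no gain ✓; to p=9.8 gives 493 − 50×9.8 = 3 → no gain ✓.
4 of the 6 constraints hold; not an equilibrium.

4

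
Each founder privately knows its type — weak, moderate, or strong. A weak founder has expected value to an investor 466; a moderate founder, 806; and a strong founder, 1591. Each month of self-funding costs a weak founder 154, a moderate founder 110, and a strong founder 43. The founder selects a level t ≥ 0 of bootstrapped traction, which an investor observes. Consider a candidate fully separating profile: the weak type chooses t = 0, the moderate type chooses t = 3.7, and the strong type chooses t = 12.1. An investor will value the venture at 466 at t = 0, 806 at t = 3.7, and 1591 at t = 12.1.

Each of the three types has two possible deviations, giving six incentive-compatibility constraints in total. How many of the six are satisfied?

5

Moderate (own payoff 806 − 110×3.7 = 399): to t=0 gives 466 → profitable ✗; to t=12.1 gives 1591 − 110×12.1 = 260 → no gain ✓.
Strong (own payoff 1591 − 43×12.1 = 1070.7): to t=0 gives 466 → no gain ✓; to t=3.7 gives 806 − 43×3.7 = 646.9 → no gain ✓.
Weak (own payoff 466): to t=3.7 gives 806 − 154×3.7 = 236.2 → no gain ✓; to t=12.1 gives 1591 − 154×12.1 = -272.4 → no gain ✓.
5 of the 6 constraints hold; not an equilibrium.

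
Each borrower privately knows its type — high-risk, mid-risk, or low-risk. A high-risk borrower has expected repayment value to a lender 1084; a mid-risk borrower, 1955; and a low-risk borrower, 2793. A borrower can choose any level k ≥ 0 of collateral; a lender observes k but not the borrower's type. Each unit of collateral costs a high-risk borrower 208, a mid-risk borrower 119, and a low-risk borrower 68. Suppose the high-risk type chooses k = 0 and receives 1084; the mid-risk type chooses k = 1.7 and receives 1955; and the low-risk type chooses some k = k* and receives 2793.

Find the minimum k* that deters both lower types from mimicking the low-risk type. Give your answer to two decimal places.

Mid-risk type (on-path payoff 1955 − 119×1.7 = 1752.7) won't mimic when 1752.7 ≥ 2793 − 119·k*, i.e. k* ≥ 8.74.
High-risk type (on-path payoff 1084) won't mimic when 1084 ≥ 2793 − 208·k*, i.e. k* ≥ 8.22.
Both must hold, so k* = max(8.22, 8.74) = 8.74. The mid-risk type's constraint binds.

8.74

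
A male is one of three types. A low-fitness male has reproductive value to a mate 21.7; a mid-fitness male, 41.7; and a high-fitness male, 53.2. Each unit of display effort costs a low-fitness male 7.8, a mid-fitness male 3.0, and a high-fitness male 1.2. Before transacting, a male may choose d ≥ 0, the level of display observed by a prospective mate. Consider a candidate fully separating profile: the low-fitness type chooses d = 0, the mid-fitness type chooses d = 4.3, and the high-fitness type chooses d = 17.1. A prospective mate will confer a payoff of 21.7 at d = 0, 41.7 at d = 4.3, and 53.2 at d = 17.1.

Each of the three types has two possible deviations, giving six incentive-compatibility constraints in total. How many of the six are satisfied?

5

High-fitness (own payoff 53.2 − 1.2×17.1 = 32.68): to d=0 gives 21.7 → no gain ✓; to d=4.3 gives 41.7 − 1.2×4.3 = 36.54 → profitable ✗.
Low-fitness (own payoff 21.7): to d=4.3 gives 41.7 − 7.8×4.3 = 8.16 → no gain ✓; to d=17.1 gives 53.2 − 7.8×17.1 = -80.18 → no gain ✓.
Mid-fitness (own payoff 41.7 − 3.0×4.3 = 28.8): to d=0 gives 21.7 → no gain ✓; to d=17.1 gives 53.2 − 3.0×17.1 = 1.9 → no gain ✓.
5 of the 6 constraints hold; not an equilibrium.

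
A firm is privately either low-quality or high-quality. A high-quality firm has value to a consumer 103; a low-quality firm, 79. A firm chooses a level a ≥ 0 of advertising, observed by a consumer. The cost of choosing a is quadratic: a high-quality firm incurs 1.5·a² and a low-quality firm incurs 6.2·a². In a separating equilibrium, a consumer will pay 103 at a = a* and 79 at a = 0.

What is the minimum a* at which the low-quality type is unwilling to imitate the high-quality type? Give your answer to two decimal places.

The low-quality type at a = 0 receives 79; imitating at a* yields 103 − 6.2·a*².
Indifference: 79 = 103 − 6.2·a*², so a*² = (103 − 79) / 6.2 ≈ 3.8710.
a* = √3.8710 ≈ 1.97.

1.97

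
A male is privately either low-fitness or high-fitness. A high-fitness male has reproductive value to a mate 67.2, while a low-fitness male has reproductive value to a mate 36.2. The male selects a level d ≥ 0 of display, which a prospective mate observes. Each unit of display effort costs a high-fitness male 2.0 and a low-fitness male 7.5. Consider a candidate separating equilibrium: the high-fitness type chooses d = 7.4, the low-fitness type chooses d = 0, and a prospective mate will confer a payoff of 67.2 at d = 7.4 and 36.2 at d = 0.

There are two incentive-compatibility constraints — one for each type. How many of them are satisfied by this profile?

High-fitness type: signal → 67.2 − 2.0 × 7.4 = 52.4; deviate to 0 → 36.2. IC holds (52.4 ≥ 36.2).
Low-fitness type: stay at 0 → 36.2; mimic → 67.2 − 7.5 × 7.4 = 11.7. IC holds (36.2 ≥ 11.7).
2 of 2 constraints hold, so this is a separating equilibrium.

2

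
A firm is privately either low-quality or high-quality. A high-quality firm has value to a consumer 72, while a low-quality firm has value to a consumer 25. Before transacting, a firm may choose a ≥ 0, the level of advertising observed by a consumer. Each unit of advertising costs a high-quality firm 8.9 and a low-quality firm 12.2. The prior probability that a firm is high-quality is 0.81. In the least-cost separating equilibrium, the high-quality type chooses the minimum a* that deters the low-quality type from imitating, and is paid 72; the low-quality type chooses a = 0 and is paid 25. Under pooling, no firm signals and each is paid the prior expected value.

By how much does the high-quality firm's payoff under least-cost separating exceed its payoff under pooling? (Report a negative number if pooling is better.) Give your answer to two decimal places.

Least-cost separating signal: a* solves 25 = 72 − 12.2·a*, so a* = (72 − 25)/12.2 ≈ 3.8525.
High-quality type's separating payoff: 72 − 8.9 × a* = 72 − 8.9 × (72 − 25)/12.2 = 72 − 418.3/12.2 ≈ 37.7131.
Pooling payoff: 0.81 × 72 + 0.19 × 25 = 63.07.
Difference: 37.7131 − 63.07 = -25.3569, i.e. -25.36 to two decimal places.
The high-quality type would prefer the pooling outcome.

-25.36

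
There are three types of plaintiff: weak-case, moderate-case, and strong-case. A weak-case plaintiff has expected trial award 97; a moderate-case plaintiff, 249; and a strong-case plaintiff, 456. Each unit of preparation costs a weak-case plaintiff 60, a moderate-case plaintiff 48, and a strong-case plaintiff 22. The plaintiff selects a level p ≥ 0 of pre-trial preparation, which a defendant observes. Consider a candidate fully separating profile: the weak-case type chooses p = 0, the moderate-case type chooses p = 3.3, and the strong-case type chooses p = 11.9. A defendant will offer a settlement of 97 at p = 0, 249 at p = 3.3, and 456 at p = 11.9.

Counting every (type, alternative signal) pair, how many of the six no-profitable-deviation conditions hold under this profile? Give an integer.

5

Strong-case (own payoff 456 − 22×11.9 = 194.2): to p=0 gives 97 → no gain ✓; to p=3.3 gives 249 − 22×3.3 = 176.4 → no gain ✓.
Weak-case (own payoff 97): to p=3.3 gives 249 − 60×3.3 = 51 → no gain ✓; to p=11.9 gives 456 − 60×11.9 = -258 → no gain ✓.
Moderate-case (own payoff 249 − 48×3.3 = 90.6): to p=0 gives 97 → profitable ✗; to p=11.9 gives 456 − 48×11.9 = -115.2 → no gain ✓.
5 of the 6 constraints hold; not an equilibrium.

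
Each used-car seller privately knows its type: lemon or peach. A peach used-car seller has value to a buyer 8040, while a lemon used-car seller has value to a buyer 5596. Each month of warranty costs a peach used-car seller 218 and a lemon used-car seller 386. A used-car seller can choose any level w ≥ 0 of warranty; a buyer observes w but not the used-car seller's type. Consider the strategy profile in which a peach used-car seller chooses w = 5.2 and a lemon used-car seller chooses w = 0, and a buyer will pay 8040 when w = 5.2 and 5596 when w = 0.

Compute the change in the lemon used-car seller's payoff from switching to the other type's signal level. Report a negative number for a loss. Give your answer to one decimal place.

436.8

Playing w = 0 the lemon used-car seller receives 5596.
Deviating to w = 5.2 brings payment 8040 at cost 386 × 5.2 = 2007.2, netting 6032.8.
Gain from deviating: 6032.8 − 5596 = 436.8.
The gain is positive, so the lemon type's incentive-compatibility constraint is violated — this profile is not a separating equilibrium.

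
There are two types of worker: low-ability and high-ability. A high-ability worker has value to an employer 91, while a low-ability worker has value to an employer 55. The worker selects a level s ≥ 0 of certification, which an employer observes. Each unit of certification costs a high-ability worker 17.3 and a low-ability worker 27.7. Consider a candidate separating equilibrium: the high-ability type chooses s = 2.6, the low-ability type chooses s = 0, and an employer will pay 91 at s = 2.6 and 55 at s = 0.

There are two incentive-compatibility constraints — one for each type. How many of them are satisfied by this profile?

1

High-ability type: signal → 91 − 17.3 × 2.6 = 46.02; deviate to 0 → 55. IC fails (46.02 < 55).
Low-ability type: stay at 0 → 55; mimic → 91 − 27.7 × 2.6 = 18.98. IC holds (55 ≥ 18.98).
1 of 2 constraints hold, so this profile is not an equilibrium.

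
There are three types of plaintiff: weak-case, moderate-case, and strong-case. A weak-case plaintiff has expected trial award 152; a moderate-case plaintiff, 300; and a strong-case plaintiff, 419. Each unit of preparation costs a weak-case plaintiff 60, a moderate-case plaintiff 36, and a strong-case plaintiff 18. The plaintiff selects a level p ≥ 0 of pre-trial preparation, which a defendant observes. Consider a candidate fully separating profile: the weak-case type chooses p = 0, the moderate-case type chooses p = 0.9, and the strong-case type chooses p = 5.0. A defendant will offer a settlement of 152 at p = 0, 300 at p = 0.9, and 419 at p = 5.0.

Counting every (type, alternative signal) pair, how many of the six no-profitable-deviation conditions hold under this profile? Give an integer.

5

Moderate-case (own payoff 300 − 36×0.9 = 267.6): to p=0 gives 152 → no gain ✓; to p=5.0 gives 419 − 36×5.0 = 239 → no gain ✓.
Weak-case (own payoff 152): to p=0.9 gives 300 − 60×0.9 = 246 → profitable ✗; to p=5.0 gives 419 − 60×5.0 = 119 → no gain ✓.
Strong-case (own payoff 419 − 18×5.0 = 329): to p=0 gives 152 → no gain ✓; to p=0.9 gives 300 − 18×0.9 = 283.8 → no gain ✓.
5 of the 6 constraints hold; not an equilibrium.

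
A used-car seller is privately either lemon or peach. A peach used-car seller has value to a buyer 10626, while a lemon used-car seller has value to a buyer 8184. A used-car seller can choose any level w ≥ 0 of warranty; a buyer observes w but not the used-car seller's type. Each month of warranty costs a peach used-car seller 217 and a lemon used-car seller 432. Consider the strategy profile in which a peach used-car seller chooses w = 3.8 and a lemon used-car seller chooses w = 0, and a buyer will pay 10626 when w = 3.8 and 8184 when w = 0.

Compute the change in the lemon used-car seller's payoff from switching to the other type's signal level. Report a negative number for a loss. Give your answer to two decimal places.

800.40

Playing w = 0 the lemon used-car seller receives 8184.
Deviating to w = 3.8 brings payment 10626 at cost 432 × 3.8 = 1641.6, netting 8984.4.
Gain from deviating: 8984.4 − 8184 = 800.40.
The gain is positive, so the lemon type's incentive-compatibility constraint is violated — this profile is not a separating equilibrium.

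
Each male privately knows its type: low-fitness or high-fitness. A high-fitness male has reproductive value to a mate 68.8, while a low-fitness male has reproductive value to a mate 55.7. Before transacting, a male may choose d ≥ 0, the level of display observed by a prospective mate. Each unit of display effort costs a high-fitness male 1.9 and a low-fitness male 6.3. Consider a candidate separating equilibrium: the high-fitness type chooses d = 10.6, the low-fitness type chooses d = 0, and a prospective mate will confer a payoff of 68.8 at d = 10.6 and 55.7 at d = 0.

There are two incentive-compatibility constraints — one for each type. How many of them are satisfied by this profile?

High-fitness type: signal → 68.8 − 1.9 × 10.6 = 48.66; deviate to 0 → 55.7. IC fails (48.66 < 55.7).
Low-fitness type: stay at 0 → 55.7; mimic → 68.8 − 6.3 × 10.6 = 2.02. IC holds (55.7 ≥ 2.02).
1 of 2 constraints hold, so this profile is not an equilibrium.

1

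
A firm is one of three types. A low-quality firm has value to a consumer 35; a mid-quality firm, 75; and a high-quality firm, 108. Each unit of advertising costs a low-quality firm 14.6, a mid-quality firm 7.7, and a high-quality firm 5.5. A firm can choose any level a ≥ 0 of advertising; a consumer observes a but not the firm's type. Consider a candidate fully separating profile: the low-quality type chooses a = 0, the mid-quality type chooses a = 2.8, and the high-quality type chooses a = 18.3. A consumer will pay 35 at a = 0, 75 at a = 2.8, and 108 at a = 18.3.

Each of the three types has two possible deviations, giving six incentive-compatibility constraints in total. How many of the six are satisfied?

Mid-quality (own payoff 75 − 7.7×2.8 = 53.44): to a=0 gives 35 → no gain ✓; to a=18.3 gives 108 − 7.7×18.3 = -32.91 → no gain ✓.
High-quality (own payoff 108 − 5.5×18.3 = 7.35): to a=0 gives 35 → profitable ✗; to a=2.8 gives 75 − 5.5×2.8 = 59.6 → profitable ✗.
Low-quality (own payoff 35): to a=2.8 gives 75 − 14.6×2.8 = 34.12 → no gain ✓; to a=18.3 gives 108 − 14.6×18.3 = -159.18 → no gain ✓.
4 of the 6 constraints hold; not an equilibrium.

4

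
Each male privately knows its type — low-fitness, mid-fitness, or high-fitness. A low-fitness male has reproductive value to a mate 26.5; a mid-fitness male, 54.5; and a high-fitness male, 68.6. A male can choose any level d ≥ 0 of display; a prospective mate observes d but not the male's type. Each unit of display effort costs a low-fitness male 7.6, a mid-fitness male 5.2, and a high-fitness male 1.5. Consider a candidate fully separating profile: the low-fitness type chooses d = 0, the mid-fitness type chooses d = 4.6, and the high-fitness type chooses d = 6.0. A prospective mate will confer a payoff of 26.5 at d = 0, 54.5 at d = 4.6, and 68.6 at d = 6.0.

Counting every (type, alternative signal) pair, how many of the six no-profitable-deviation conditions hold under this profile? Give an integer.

Mid-fitness (own payoff 54.5 − 5.2×4.6 = 30.58): to d=0 gives 26.5 → no gain ✓; to d=6.0 gives 68.6 − 5.2×6.0 = 37.4 → profitable ✗.
High-fitness (own payoff 68.6 − 1.5×6.0 = 59.6): to d=0 gives 26.5 → no gain ✓; to d=4.6 gives 54.5 − 1.5×4.6 = 47.6 → no gain ✓.
Low-fitness (own payoff 26.5): to d=4.6 gives 54.5 − 7.6×4.6 = 19.54 → no gain ✓; to d=6.0 gives 68.6 − 7.6×6.0 = 23 → no gain ✓.
5 of the 6 constraints hold; not an equilibrium.

5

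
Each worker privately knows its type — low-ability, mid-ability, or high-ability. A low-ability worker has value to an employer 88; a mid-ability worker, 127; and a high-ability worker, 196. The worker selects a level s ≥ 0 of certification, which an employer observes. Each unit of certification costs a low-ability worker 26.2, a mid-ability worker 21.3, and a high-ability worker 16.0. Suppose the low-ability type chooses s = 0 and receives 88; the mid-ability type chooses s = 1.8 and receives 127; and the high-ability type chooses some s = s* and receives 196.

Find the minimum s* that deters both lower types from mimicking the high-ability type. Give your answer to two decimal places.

Mid-ability type (on-path payoff 127 − 21.3×1.8 = 88.66) won't mimic when 88.66 ≥ 196 − 21.3·s*, i.e. s* ≥ 5.04.
Low-ability type (on-path payoff 88) won't mimic when 88 ≥ 196 − 26.2·s*, i.e. s* ≥ 4.12.
Both must hold, so s* = max(4.12, 5.04) = 5.04. The mid-ability type's constraint binds.

5.04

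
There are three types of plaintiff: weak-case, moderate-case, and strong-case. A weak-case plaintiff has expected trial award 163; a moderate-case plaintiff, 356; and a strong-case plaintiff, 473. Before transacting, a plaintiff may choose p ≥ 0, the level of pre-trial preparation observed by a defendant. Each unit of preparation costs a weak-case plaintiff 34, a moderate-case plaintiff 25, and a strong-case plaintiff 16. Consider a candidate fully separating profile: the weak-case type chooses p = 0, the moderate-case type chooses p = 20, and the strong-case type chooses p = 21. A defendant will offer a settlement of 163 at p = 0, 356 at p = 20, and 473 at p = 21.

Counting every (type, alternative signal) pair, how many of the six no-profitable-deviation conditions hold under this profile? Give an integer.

Weak-case (own payoff 163): to p=20 gives 356 − 34×20 = -324 → no gain ✓; to p=21 gives 473 − 34×21 = -241 → no gain ✓.
Strong-case (own payoff 473 − 16×21 = 137): to p=0 gives 163 → profitable ✗; to p=20 gives 356 − 16×20 = 36 → no gain ✓.
Moderate-case (own payoff 356 − 25×20 = -144): to p=0 gives 163 → profitable ✗; to p=21 gives 473 − 25×21 = -52 → profitable ✗.
3 of the 6 constraints hold; not an equilibrium.

3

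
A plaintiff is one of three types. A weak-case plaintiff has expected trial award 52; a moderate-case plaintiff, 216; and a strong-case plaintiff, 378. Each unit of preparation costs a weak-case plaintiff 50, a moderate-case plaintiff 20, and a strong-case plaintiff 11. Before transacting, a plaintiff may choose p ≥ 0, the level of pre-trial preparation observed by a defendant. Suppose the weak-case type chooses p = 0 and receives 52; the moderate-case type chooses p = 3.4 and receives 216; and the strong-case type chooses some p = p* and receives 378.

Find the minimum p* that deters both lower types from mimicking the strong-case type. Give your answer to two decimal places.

11.50

Weak-case type (on-path payoff 52) won't mimic when 52 ≥ 378 − 50·p*, i.e. p* ≥ 6.52.
Moderate-case type (on-path payoff 216 − 20×3.4 = 148) won't mimic when 148 ≥ 378 − 20·p*, i.e. p* ≥ 11.50.
Both must hold, so p* = max(6.52, 11.50) = 11.50. The moderate-case type's constraint binds.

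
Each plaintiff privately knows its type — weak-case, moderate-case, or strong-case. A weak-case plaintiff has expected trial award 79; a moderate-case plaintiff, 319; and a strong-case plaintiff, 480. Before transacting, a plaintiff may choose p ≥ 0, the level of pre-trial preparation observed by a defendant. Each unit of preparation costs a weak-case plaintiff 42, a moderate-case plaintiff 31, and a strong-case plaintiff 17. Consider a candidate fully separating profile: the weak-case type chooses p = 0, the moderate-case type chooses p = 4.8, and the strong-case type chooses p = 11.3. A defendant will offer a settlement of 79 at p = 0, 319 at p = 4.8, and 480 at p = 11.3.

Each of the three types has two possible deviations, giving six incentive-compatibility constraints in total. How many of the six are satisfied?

5

Strong-case (own payoff 480 − 17×11.3 = 287.9): to p=0 gives 79 → no gain ✓; to p=4.8 gives 319 − 17×4.8 = 237.4 → no gain ✓.
Weak-case (own payoff 79): to p=4.8 gives 319 − 42×4.8 = 117.4 → profitable ✗; to p=11.3 gives 480 − 42×11.3 = 5.4 → no gain ✓.
Moderate-case (own payoff 319 − 31×4.8 = 170.2): to p=0 gives 79 → no gain ✓; to p=11.3 gives 480 − 31×11.3 = 129.7 → no gain ✓.
5 of the 6 constraints hold; not an equilibrium.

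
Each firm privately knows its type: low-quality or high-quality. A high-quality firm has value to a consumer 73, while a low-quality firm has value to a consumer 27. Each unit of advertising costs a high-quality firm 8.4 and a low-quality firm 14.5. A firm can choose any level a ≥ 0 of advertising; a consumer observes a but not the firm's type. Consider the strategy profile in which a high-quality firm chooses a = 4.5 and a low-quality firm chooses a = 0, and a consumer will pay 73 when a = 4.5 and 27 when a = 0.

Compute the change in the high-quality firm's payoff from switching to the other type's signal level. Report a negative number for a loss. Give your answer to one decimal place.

Playing a = 4.5 the high-quality firm receives 73 − 8.4 × 4.5 = 35.2.
Deviating to a = 0 yields 27 instead.
Gain from deviating: 27 − 35.2 = -8.2.
The gain is negative, so the high-quality type's incentive-compatibility constraint is satisfied.

-8.2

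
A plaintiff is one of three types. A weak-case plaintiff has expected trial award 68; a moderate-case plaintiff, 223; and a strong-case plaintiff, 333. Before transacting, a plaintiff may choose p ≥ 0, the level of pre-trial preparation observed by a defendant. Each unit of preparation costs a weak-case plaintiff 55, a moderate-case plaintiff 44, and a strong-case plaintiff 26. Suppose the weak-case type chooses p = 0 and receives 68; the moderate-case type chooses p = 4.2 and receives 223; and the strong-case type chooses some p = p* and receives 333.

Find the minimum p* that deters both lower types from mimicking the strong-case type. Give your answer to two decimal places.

6.70

Weak-case type (on-path payoff 68) won't mimic when 68 ≥ 333 − 55·p*, i.e. p* ≥ 4.82.
Moderate-case type (on-path payoff 223 − 44×4.2 = 38.2) won't mimic when 38.2 ≥ 333 − 44·p*, i.e. p* ≥ 6.70.
Both must hold, so p* = max(4.82, 6.70) = 6.70. The moderate-case type's constraint binds.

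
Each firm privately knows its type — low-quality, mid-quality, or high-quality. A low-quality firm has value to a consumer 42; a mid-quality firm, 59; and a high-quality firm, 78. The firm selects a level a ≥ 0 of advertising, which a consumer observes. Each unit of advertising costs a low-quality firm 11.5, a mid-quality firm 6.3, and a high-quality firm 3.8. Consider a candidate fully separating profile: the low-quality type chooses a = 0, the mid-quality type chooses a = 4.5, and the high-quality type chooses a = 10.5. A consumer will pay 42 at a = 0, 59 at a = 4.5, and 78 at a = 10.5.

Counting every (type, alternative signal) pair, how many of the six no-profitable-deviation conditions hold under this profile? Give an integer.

3

High-quality (own payoff 78 − 3.8×10.5 = 38.1): to a=0 gives 42 → profitable ✗; to a=4.5 gives 59 − 3.8×4.5 = 41.9 → profitable ✗.
Low-quality (own payoff 42): to a=4.5 gives 59 − 11.5×4.5 = 7.25 → no gain ✓; to a=10.5 gives 78 − 11.5×10.5 = -42.75 → no gain ✓.
Mid-quality (own payoff 59 − 6.3×4.5 = 30.65): to a=0 gives 42 → profitable ✗; to a=10.5 gives 78 − 6.3×10.5 = 11.85 → no gain ✓.
3 of the 6 constraints hold; not an equilibrium.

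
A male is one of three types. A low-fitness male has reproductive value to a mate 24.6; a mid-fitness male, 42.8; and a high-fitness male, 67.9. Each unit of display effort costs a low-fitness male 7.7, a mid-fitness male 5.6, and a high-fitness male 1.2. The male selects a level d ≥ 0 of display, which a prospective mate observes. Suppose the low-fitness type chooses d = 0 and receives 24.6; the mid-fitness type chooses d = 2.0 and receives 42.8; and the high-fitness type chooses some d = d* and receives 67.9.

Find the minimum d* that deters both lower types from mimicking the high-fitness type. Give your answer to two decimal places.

Mid-fitness type (on-path payoff 42.8 − 5.6×2.0 = 31.6) won't mimic when 31.6 ≥ 67.9 − 5.6·d*, i.e. d* ≥ 6.48.
Low-fitness type (on-path payoff 24.6) won't mimic when 24.6 ≥ 67.9 − 7.7·d*, i.e. d* ≥ 5.62.
Both must hold, so d* = max(5.62, 6.48) = 6.48. The mid-fitness type's constraint binds.

6.48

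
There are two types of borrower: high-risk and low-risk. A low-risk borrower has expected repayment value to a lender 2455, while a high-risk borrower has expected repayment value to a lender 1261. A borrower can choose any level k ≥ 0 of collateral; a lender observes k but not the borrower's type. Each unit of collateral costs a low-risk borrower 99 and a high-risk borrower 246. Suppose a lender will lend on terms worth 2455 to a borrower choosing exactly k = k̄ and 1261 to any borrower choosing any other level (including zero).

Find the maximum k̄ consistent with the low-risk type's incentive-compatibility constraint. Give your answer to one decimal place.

12.1

Choosing k̄ yields the low-risk type 2455 − 99·k̄; choosing zero yields 1261.
The low-risk type is indifferent at 2455 − 99·k̄ = 1261, i.e. k̄ = (2455 − 1261) / 99 ≈ 12.1.
For any k̄ above 12.1 the low-risk type would rather pool at zero, so separation collapses.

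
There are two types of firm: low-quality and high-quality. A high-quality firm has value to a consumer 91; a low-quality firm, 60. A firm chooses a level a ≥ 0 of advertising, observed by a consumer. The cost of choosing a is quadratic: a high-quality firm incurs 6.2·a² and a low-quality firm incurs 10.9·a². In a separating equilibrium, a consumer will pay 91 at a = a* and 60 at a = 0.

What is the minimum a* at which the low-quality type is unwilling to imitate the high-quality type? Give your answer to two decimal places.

1.69

The low-quality type at a = 0 receives 60; imitating at a* yields 91 − 10.9·a*².
Indifference: 60 = 91 − 10.9·a*², so a*² = (91 − 60) / 10.9 ≈ 2.8440.
a* = √2.8440 ≈ 1.69.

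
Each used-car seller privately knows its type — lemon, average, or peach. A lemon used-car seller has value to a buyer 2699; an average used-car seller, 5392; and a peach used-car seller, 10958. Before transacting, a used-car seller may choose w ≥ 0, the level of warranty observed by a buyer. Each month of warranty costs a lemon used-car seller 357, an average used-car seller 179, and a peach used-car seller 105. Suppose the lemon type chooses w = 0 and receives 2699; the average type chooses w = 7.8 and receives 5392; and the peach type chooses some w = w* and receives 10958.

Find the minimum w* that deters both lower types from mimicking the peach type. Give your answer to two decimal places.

38.89

Average type (on-path payoff 5392 − 179×7.8 = 3995.8) won't mimic when 3995.8 ≥ 10958 − 179·w*, i.e. w* ≥ 38.89.
Lemon type (on-path payoff 2699) won't mimic when 2699 ≥ 10958 − 357·w*, i.e. w* ≥ 23.13.
Both must hold, so w* = max(23.13, 38.89) = 38.89. The average type's constraint binds.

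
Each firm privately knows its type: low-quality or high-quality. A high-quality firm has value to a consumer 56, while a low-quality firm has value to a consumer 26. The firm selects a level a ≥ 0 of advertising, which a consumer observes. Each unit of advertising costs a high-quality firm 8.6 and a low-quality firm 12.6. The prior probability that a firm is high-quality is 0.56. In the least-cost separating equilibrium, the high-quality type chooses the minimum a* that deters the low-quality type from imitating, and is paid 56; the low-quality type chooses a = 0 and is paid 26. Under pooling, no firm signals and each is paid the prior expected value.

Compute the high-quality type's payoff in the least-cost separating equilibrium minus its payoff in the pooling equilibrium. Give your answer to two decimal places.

-7.28

Least-cost separating signal: a* solves 26 = 56 − 12.6·a*, so a* = (56 − 26)/12.6 ≈ 2.3810.
High-quality type's separating payoff: 56 − 8.6 × a* = 56 − 8.6 × (56 − 26)/12.6 = 56 − 258/12.6 ≈ 35.5238.
Pooling payoff: 0.56 × 56 + 0.44 × 26 = 42.8.
Difference: 35.5238 − 42.8 = -7.2762, i.e. -7.28 to two decimal places.
The high-quality type would prefer the pooling outcome.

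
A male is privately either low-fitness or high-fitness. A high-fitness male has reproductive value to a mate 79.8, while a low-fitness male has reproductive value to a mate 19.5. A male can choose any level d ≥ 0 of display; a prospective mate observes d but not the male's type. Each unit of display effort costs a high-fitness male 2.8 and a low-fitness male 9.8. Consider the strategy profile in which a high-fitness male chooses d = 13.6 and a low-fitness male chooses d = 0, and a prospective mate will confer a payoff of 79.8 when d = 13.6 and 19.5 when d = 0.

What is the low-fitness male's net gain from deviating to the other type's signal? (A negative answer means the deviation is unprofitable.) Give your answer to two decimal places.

Playing d = 0 the low-fitness male receives 19.5.
Deviating to d = 13.6 brings payment 79.8 at cost 9.8 × 13.6 = 133.28, netting -53.48.
Gain from deviating: -53.48 − 19.5 = -72.98.
The gain is negative, so the low-fitness type's incentive-compatibility constraint is satisfied.

-72.98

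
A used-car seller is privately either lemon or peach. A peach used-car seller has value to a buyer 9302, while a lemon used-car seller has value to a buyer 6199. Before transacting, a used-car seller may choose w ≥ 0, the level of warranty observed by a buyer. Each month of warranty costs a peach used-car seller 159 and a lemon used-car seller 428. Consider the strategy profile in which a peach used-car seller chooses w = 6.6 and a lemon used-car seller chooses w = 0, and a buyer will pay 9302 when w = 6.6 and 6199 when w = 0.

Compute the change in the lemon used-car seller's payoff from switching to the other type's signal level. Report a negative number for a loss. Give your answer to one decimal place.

Playing w = 0 the lemon used-car seller receives 6199.
Deviating to w = 6.6 brings payment 9302 at cost 428 × 6.6 = 2824.8, netting 6477.2.
Gain from deviating: 6477.2 − 6199 = 278.2.
The gain is positive, so the lemon type's incentive-compatibility constraint is violated — this profile is not a separating equilibrium.

278.2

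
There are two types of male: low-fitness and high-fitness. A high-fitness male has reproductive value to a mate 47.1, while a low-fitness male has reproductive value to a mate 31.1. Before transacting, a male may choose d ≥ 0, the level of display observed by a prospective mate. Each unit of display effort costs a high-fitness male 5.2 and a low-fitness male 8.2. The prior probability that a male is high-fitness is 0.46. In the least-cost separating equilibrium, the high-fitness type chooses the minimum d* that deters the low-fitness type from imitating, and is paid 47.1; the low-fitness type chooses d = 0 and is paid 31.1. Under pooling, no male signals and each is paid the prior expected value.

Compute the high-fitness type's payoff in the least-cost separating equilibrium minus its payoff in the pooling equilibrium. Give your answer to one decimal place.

Least-cost separating signal: d* solves 31.1 = 47.1 − 8.2·d*, so d* = (47.1 − 31.1)/8.2 ≈ 1.9512.
High-fitness type's separating payoff: 47.1 − 5.2 × d* = 47.1 − 5.2 × (47.1 − 31.1)/8.2 = 47.1 − 83.2/8.2 ≈ 36.954.
Pooling payoff: 0.46 × 47.1 + 0.54 × 31.1 = 38.46.
Difference: 36.954 − 38.46 = -1.506, i.e. -1.5 to one decimal place.
The high-fitness type would prefer the pooling outcome.

-1.5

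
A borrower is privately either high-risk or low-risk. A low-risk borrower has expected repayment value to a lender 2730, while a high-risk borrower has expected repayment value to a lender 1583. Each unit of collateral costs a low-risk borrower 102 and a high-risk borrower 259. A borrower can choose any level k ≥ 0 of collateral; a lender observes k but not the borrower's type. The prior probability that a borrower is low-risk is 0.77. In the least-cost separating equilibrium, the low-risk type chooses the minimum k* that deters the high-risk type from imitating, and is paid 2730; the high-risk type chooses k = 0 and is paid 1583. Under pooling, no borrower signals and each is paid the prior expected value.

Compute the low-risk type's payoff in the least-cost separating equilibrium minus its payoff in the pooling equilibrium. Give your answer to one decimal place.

Least-cost separating signal: k* solves 1583 = 2730 − 259·k*, so k* = (2730 − 1583)/259 ≈ 4.4286.
Low-risk type's separating payoff: 2730 − 102 × k* = 2730 − 102 × (2730 − 1583)/259 = 2730 − 116994/259 ≈ 2278.286.
Pooling payoff: 0.77 × 2730 + 0.23 × 1583 = 2466.19.
Difference: 2278.286 − 2466.19 = -187.904, i.e. -187.9 to one decimal place.
The low-risk type would prefer the pooling outcome.

-187.9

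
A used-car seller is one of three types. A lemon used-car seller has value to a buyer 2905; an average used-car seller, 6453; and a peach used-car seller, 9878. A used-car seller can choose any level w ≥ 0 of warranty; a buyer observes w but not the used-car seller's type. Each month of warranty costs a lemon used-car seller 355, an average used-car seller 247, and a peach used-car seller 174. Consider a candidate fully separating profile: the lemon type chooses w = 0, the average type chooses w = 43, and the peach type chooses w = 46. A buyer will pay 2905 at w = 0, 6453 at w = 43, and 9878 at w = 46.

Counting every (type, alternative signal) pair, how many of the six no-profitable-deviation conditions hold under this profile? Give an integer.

3

Peach (own payoff 9878 − 174×46 = 1874): to w=0 gives 2905 → profitable ✗; to w=43 gives 6453 − 174×43 = -1029 → no gain ✓.
Lemon (own payoff 2905): to w=43 gives 6453 − 355×43 = -8812 → no gain ✓; to w=46 gives 9878 − 355×46 = -6452 → no gain ✓.
Average (own payoff 6453 − 247×43 = -4168): to w=0 gives 2905 → profitable ✗; to w=46 gives 9878 − 247×46 = -1484 → profitable ✗.
3 of the 6 constraints hold; not an equilibrium.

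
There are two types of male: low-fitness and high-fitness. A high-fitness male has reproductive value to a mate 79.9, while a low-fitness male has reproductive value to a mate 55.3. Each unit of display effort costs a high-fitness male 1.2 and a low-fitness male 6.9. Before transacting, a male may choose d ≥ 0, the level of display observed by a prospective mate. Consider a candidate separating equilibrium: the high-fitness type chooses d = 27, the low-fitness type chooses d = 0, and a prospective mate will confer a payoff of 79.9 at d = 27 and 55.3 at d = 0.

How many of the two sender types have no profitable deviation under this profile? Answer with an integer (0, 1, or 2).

1

High-fitness type: signal → 79.9 − 1.2 × 27 = 47.5; deviate to 0 → 55.3. IC fails (47.5 < 55.3).
Low-fitness type: stay at 0 → 55.3; mimic → 79.9 − 6.9 × 27 = -106.4. IC holds (55.3 ≥ -106.4).
1 of 2 constraints hold, so this profile is not an equilibrium.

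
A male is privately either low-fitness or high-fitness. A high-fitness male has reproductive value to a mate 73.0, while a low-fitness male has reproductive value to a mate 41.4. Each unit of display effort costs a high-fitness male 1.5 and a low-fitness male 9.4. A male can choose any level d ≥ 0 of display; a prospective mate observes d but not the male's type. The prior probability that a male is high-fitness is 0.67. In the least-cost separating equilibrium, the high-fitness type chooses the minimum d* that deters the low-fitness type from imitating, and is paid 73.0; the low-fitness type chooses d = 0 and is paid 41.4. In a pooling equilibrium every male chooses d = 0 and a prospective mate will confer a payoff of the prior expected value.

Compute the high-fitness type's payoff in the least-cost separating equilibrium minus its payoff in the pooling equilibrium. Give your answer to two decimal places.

5.39

Least-cost separating signal: d* solves 41.4 = 73.0 − 9.4·d*, so d* = (73.0 − 41.4)/9.4 ≈ 3.3617.
High-fitness type's separating payoff: 73.0 − 1.5 × d* = 73.0 − 1.5 × (73.0 − 41.4)/9.4 = 73.0 − 47.4/9.4 ≈ 67.9574.
Pooling payoff: 0.67 × 73.0 + 0.33 × 41.4 = 62.572.
Difference: 67.9574 − 62.572 = 5.3854, i.e. 5.39 to two decimal places.
The high-fitness type prefers to separate.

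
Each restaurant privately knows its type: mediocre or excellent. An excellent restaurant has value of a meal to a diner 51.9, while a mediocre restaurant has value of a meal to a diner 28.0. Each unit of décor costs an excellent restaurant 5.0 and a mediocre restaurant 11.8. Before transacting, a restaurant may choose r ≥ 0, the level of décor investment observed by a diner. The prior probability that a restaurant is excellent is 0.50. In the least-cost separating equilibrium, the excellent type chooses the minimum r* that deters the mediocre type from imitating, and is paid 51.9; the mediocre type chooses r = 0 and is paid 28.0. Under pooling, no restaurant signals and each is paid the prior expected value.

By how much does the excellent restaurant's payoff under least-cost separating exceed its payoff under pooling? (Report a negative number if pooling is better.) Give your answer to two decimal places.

1.82

Least-cost separating signal: r* solves 28.0 = 51.9 − 11.8·r*, so r* = (51.9 − 28.0)/11.8 ≈ 2.0254.
Excellent type's separating payoff: 51.9 − 5.0 × r* = 51.9 − 5.0 × (51.9 − 28.0)/11.8 = 51.9 − 119.5/11.8 ≈ 41.7729.
Pooling payoff: 0.50 × 51.9 + 0.50 × 28.0 = 39.95.
Difference: 41.7729 − 39.95 = 1.8229, i.e. 1.82 to two decimal places.
The excellent type prefers to separate.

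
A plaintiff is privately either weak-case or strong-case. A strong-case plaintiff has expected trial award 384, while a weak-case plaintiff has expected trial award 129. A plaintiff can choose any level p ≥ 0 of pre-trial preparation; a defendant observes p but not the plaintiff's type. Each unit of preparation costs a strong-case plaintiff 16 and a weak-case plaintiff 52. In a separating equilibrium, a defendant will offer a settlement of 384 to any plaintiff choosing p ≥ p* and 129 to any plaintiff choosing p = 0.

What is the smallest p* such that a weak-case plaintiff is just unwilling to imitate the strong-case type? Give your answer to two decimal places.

A weak-case plaintiff choosing p = 0 receives 129.
Imitating at p* instead would pay 384 at cost 52·p*, netting 384 − 52·p*.
Indifference: 129 = 384 − 52·p*, so p* = (384 − 129) / 52 ≈ 4.90.
At p* the weak-case type's incentive constraint just binds; the strong-case type strictly prefers p* since its per-unit cost is lower.

4.90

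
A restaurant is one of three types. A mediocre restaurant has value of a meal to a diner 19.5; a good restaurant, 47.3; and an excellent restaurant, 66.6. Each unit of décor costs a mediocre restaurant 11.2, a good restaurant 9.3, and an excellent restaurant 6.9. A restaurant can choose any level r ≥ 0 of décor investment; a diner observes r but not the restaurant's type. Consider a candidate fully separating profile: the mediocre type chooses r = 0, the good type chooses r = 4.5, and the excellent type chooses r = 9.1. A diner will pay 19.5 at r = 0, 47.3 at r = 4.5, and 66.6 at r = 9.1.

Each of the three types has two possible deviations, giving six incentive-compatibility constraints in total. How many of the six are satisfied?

Mediocre (own payoff 19.5): to r=4.5 gives 47.3 − 11.2×4.5 = -3.1 → no gain ✓; to r=9.1 gives 66.6 − 11.2×9.1 = -35.32 → no gain ✓.
Good (own payoff 47.3 − 9.3×4.5 = 5.45): to r=0 gives 19.5 → profitable ✗; to r=9.1 gives 66.6 − 9.3×9.1 = -18.03 → no gain ✓.
Excellent (own payoff 66.6 − 6.9×9.1 = 3.81): to r=0 gives 19.5 → profitable ✗; to r=4.5 gives 47.3 − 6.9×4.5 = 16.25 → profitable ✗.
3 of the 6 constraints hold; not an equilibrium.

3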